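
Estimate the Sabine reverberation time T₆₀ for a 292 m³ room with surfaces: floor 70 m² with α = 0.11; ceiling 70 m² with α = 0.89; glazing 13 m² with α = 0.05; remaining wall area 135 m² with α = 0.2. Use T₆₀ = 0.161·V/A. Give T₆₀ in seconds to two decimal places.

Summing Sᵢαᵢ: 70·0.11 + 70·0.89 + 13·0.05 + 135·0.2 = 97.65 m².
T₆₀ = 0.161·V/A = 0.161·292/97.65 = 0.481 s.

0.48 s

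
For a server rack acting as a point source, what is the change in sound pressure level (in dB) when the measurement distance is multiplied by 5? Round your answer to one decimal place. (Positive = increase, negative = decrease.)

With spherical spreading the level changes by −20·log₁₀(r₂/r₁).
ΔL = −20·log₁₀(5) = -13.98 dB.

-14.0 dB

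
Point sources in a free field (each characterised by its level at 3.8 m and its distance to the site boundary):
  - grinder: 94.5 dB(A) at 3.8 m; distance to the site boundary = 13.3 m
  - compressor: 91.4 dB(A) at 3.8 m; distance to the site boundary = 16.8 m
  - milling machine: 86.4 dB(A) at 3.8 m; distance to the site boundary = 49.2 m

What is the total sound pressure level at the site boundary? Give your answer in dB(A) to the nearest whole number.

Propagate each source to the receiver with L = L_ref − 20·log₁₀(r/r_ref), then add intensities.
grinder: 94.5 − 20·log₁₀(13.3/3.8) = 94.5 − 10.88 = 83.62 dB(A).
compressor: 91.4 − 20·log₁₀(16.8/3.8) = 91.4 − 12.91 = 78.49 dB(A).
milling machine: 86.4 − 20·log₁₀(49.2/3.8) = 86.4 − 22.24 = 64.16 dB(A).
Σ 10^(L/10) = 3.033e+08 → L_total = 10·log₁₀(3.033e+08) = 84.82 dB(A).

85 dB(A)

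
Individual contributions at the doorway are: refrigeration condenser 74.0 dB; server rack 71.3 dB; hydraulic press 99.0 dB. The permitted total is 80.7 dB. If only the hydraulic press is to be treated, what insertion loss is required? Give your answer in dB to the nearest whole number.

20 dB

Fixed contribution from the other sources: Σ 10^(L/10) = 10^(74.0/10) + 10^(71.3/10) = 3.861e+07 (75.87 dB).
To meet 80.7 dB overall, the treated hydraulic press may contribute at most 10^(80.7/10) − 3.861e+07 = 7.888e+07, i.e. 78.97 dB.
Required insertion loss = 99.0 − 78.97 = 20.03 dB.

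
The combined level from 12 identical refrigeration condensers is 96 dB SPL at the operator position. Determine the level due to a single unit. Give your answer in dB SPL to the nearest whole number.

85 dB SPL

Dividing the total intensity by 12 lowers the level by 10·log₁₀ 12 = 10.792 dB: L₁ = 96 − 10.792.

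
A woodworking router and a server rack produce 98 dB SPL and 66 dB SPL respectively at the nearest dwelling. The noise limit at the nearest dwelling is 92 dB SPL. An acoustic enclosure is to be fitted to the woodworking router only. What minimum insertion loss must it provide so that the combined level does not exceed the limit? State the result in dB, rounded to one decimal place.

6.0 dB

Fixed contribution from the other source: Σ 10^(L/10) = 10^(66/10) = 3.981e+06 (66.00 dB SPL).
To meet 92 dB SPL overall, the treated woodworking router may contribute at most 10^(92/10) − 3.981e+06 = 1.581e+09, i.e. 91.99 dB SPL.
So the woodworking router must be reduced from 98 to 91.99 dB SPL: IL = 6.01 dB.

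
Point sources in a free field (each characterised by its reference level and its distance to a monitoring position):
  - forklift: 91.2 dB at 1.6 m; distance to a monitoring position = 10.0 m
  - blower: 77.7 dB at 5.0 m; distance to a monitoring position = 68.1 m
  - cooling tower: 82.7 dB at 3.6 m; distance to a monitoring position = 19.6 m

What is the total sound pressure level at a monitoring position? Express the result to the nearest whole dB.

76 dB

Apply inverse-square spreading to bring every level to the receiver, then sum 10^(L/10).
forklift: 91.2 − 20·log₁₀(10.0/1.6) = 91.2 − 15.92 = 75.28 dB.
blower: 77.7 − 20·log₁₀(68.1/5.0) = 77.7 − 22.68 = 55.02 dB.
cooling tower: 82.7 − 20·log₁₀(19.6/3.6) = 82.7 − 14.72 = 67.98 dB.
Σ 10^(L/10) = 4.035e+07 → L_total = 10·log₁₀(4.035e+07) = 76.06 dB.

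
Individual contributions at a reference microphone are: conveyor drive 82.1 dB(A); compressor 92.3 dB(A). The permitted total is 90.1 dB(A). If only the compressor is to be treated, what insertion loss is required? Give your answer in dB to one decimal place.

Everything except the compressor sums to 10^(82.1/10) = 1.622e+08 in linear terms, 82.10 dB(A).
To meet 90.1 dB(A) overall, the treated compressor may contribute at most 10^(90.1/10) − 1.622e+08 = 8.611e+08, i.e. 89.35 dB(A).
Required insertion loss = 92.3 − 89.35 = 2.95 dB.

2.9 dB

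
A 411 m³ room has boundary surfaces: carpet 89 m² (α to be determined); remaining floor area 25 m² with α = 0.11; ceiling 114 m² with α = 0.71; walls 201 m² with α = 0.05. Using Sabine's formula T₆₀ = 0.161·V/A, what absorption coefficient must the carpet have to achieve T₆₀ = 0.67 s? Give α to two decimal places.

0.06

Required total absorption A = 0.161·411/0.67 = 98.76 m².
Absorption from the other surfaces = 25·0.11 + 114·0.71 + 201·0.05 = 93.74 m², so the carpet must supply 5.02 m² over 89 m².
α = 5.02/89 = 0.056.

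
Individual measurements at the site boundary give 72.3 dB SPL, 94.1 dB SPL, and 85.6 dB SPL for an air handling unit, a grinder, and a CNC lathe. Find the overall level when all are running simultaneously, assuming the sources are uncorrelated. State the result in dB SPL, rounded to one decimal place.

For uncorrelated sources the intensities add, so convert each level to linear form, sum, and take 10·log₁₀ of the total.
Σ 10^(L/10) = 10^(72.3/10) + 10^(94.1/10) + 10^(85.6/10) = 2.950e+09.
L_total = 10·log₁₀(2.950e+09) = 94.70 dB SPL.

94.7 dB SPL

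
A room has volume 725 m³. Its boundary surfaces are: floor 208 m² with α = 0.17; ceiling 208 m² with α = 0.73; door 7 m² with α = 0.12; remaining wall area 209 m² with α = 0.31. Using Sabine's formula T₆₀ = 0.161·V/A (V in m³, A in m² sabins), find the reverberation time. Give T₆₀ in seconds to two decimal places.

0.46 s

A = Σ Sᵢαᵢ = 208·0.17 + 208·0.73 + 7·0.12 + 209·0.31 = 252.83 m².
T₆₀ = 0.161·V/A = 0.161·725/252.83 = 0.462 s.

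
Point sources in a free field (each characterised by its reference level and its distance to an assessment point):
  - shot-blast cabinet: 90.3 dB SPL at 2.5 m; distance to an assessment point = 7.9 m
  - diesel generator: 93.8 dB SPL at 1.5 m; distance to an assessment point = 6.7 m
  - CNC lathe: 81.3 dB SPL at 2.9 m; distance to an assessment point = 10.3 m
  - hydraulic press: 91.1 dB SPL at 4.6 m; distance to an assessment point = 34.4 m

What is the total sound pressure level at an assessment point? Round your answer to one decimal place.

84.2 dB SPL

Apply inverse-square spreading to bring every level to the receiver, then sum 10^(L/10).
shot-blast cabinet: 90.3 − 20·log₁₀(7.9/2.5) = 90.3 − 9.99 = 80.31 dB SPL.
diesel generator: 93.8 − 20·log₁₀(6.7/1.5) = 93.8 − 13.00 = 80.80 dB SPL.
CNC lathe: 81.3 − 20·log₁₀(10.3/2.9) = 81.3 − 11.01 = 70.29 dB SPL.
hydraulic press: 91.1 − 20·log₁₀(34.4/4.6) = 91.1 − 17.48 = 73.62 dB SPL.
Σ 10^(L/10) = 2.613e+08 → L_total = 10·log₁₀(2.613e+08) = 84.17 dB SPL.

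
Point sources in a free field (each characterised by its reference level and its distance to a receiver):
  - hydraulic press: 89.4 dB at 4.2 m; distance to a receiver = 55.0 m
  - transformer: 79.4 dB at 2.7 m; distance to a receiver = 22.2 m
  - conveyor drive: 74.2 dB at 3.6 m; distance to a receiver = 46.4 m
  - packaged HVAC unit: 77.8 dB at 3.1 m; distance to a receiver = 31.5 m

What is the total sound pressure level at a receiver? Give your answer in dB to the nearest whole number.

69 dB

Propagate each source to the receiver with L = L_ref − 20·log₁₀(r/r_ref), then add intensities.
hydraulic press: 89.4 − 20·log₁₀(55.0/4.2) = 89.4 − 22.34 = 67.06 dB.
transformer: 79.4 − 20·log₁₀(22.2/2.7) = 79.4 − 18.30 = 61.10 dB.
conveyor drive: 74.2 − 20·log₁₀(46.4/3.6) = 74.2 − 22.20 = 52.00 dB.
packaged HVAC unit: 77.8 − 20·log₁₀(31.5/3.1) = 77.8 − 20.14 = 57.66 dB.
Σ 10^(L/10) = 7.109e+06 → L_total = 10·log₁₀(7.109e+06) = 68.52 dB.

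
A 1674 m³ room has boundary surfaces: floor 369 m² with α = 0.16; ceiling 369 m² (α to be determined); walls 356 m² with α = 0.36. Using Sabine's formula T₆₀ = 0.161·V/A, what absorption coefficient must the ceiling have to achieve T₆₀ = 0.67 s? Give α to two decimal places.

Required total absorption A = 0.161·1674/0.67 = 402.26 m².
Absorption from the other surfaces = 369·0.16 + 356·0.36 = 187.20 m², so the ceiling must supply 215.06 m² over 369 m².
α = 215.06/369 = 0.583.

0.58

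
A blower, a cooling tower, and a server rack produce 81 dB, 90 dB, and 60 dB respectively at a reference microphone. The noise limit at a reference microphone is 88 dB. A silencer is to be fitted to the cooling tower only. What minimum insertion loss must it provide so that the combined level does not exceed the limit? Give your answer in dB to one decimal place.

3.0 dB

Fixed contribution from the other sources: Σ 10^(L/10) = 10^(81/10) + 10^(60/10) = 1.269e+08 (81.03 dB).
To meet 88 dB overall, the treated cooling tower may contribute at most 10^(88/10) − 1.269e+08 = 5.041e+08, i.e. 87.02 dB.
Required insertion loss = 90 − 87.02 = 2.98 dB.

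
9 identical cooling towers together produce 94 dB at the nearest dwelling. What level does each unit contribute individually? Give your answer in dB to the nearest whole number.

Dividing the total intensity by 9 lowers the level by 10·log₁₀ 9 = 9.542 dB: L₁ = 94 − 9.542.

84 dB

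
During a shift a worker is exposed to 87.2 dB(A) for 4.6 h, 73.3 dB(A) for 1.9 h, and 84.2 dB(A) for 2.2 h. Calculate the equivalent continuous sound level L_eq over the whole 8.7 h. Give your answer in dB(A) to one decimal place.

85.4 dB(A)

The energy average is taken in the linear domain: L_eq = 10·log₁₀[(Σ tᵢ·10^(Lᵢ/10))/T], T = 8.7 h.
Σ tᵢ·10^(Lᵢ/10) = 4.6·10^(87.2/10) + 1.9·10^(73.3/10) + 2.2·10^(84.2/10) = 3.033e+09.
L_eq = 10·log₁₀(3.033e+09/8.7) = 85.42 dB(A).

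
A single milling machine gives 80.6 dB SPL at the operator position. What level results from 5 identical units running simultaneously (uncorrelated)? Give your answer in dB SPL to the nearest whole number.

88 dB SPL

With 5 equal, uncorrelated contributions the intensity is 5× that of one unit, giving a rise of 10·log₁₀ 5.
L_total = 80.6 + 10·log₁₀(5) = 80.6 + 6.990 = 87.59 dB SPL.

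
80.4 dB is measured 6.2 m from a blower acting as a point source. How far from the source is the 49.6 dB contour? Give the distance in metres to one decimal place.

215.0 m

For a point source L₁ − L₂ = 20·log₁₀(r₂/r₁), so r₂ = r₁·10^((L₁−L₂)/20).
r₂ = 6.2·10^((80.4−49.6)/20) = 6.2·10^(30.8/20) = 214.98 m.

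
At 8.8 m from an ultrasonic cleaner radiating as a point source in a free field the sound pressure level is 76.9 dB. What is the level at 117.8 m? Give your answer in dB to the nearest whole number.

54 dB

For a point source, L₂ = L₁ − 20·log₁₀(r₂/r₁).
L₂ = 76.9 − 20·log₁₀(117.8/8.8) = 76.9 − 22.533 = 54.37 dB.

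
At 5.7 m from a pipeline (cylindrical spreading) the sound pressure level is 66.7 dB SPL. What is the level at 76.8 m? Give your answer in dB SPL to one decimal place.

55.4 dB SPL

Line-source attenuation: ΔL = 10·log₁₀(r₂/r₁) = 10·log₁₀(76.8/5.7) = 11.295 dB.
L₂ = 66.7 − 10·log₁₀(76.8/5.7) = 66.7 − 11.295 = 55.41 dB SPL.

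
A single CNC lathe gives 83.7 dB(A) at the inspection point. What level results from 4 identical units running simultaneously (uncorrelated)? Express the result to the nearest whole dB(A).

90 dB(A)

With 4 equal, uncorrelated contributions the intensity is 4× that of one unit, giving a rise of 10·log₁₀ 4.
L_total = 83.7 + 10·log₁₀(4) = 83.7 + 6.021 = 89.72 dB(A).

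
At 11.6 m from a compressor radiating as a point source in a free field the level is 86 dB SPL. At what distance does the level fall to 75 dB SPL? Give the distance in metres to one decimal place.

The 11.0 dB drop corresponds to a distance ratio of 10^(11.0/20) for a point source.
r₂ = 11.6·10^((86−75)/20) = 11.6·10^(11.0/20) = 41.16 m.

41.2 m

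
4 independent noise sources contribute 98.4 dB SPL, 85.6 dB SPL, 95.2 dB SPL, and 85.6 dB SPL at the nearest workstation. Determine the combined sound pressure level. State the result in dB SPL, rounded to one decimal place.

For uncorrelated sources the intensities add, so convert each level to linear form, sum, and take 10·log₁₀ of the total.
Σ 10^(L/10) = 10^(98.4/10) + 10^(85.6/10) + 10^(95.2/10) + 10^(85.6/10) = 1.096e+10.
L_total = 10·log₁₀(1.096e+10) = 100.40 dB SPL.

100.4 dB SPL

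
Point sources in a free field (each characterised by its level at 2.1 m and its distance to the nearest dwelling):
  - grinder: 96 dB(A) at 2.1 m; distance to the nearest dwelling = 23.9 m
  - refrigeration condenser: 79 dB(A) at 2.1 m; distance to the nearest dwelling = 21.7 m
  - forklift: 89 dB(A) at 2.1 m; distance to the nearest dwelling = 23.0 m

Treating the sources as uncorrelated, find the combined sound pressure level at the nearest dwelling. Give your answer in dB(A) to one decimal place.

75.8 dB(A)

First find each source's level at the receiver (point-source: −20·log₁₀(r/r_ref)), then combine on an intensity basis.
grinder: 96 − 20·log₁₀(23.9/2.1) = 96 − 21.12 = 74.88 dB(A).
refrigeration condenser: 79 − 20·log₁₀(21.7/2.1) = 79 − 20.28 = 58.72 dB(A).
forklift: 89 − 20·log₁₀(23.0/2.1) = 89 − 20.79 = 68.21 dB(A).
Σ 10^(L/10) = 3.810e+07 → L_total = 10·log₁₀(3.810e+07) = 75.81 dB(A).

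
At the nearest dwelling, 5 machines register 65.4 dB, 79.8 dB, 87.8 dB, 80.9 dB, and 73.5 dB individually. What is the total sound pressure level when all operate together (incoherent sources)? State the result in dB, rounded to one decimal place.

89.3 dB

For uncorrelated sources the intensities add, so convert each level to linear form, sum, and take 10·log₁₀ of the total.
Σ 10^(L/10) = 10^(65.4/10) + 10^(79.8/10) + 10^(87.8/10) + 10^(80.9/10) + 10^(73.5/10) = 8.469e+08.
L_total = 10·log₁₀(8.469e+08) = 89.28 dB.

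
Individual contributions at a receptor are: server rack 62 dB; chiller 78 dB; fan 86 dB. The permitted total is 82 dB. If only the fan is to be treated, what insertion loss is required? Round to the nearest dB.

6 dB

The untreated sources together contribute 10^(62/10) + 10^(78/10) = 6.468e+07, i.e. 78.11 dB.
The limit corresponds to 10^(82/10) = 1.585e+08; subtracting the fixed part leaves 9.381e+07 for the fan, i.e. 79.72 dB.
Required insertion loss = 86 − 79.72 = 6.28 dB.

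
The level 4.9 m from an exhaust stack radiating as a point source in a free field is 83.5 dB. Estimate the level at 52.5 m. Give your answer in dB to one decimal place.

62.9 dB

For a point source, L₂ = L₁ − 20·log₁₀(r₂/r₁).
L₂ = 83.5 − 20·log₁₀(52.5/4.9) = 83.5 − 20.599 = 62.90 dB.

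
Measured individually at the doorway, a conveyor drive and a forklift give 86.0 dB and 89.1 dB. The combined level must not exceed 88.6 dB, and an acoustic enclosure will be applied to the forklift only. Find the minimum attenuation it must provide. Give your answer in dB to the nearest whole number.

The untreated sources together contribute 10^(86.0/10) = 3.981e+08, i.e. 86.00 dB.
The limit corresponds to 10^(88.6/10) = 7.244e+08; subtracting the fixed part leaves 3.263e+08 for the forklift, i.e. 85.14 dB.
So the forklift must be reduced from 89.1 to 85.14 dB: IL = 3.96 dB.

4 dB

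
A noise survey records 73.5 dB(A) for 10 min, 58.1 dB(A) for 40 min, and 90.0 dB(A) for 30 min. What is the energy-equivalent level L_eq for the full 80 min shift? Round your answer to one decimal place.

85.8 dB(A)

L_eq = 10·log₁₀[(1/T)·Σ tᵢ·10^(Lᵢ/10)] with T = 80 min.
Σ tᵢ·10^(Lᵢ/10) = 10·10^(73.5/10) + 40·10^(58.1/10) + 30·10^(90.0/10) = 3.025e+10.
L_eq = 10·log₁₀(3.025e+10/80) = 85.78 dB(A).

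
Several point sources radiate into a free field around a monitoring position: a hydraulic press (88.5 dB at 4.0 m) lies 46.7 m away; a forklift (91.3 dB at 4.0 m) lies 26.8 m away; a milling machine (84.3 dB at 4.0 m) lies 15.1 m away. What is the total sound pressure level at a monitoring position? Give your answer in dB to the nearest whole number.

First find each source's level at the receiver (point-source: −20·log₁₀(r/r_ref)), then combine on an intensity basis.
hydraulic press: 88.5 − 20·log₁₀(46.7/4.0) = 88.5 − 21.35 = 67.15 dB.
forklift: 91.3 − 20·log₁₀(26.8/4.0) = 91.3 − 16.52 = 74.78 dB.
milling machine: 84.3 − 20·log₁₀(15.1/4.0) = 84.3 − 11.54 = 72.76 dB.
Σ 10^(L/10) = 5.413e+07 → L_total = 10·log₁₀(5.413e+07) = 77.33 dB.

77 dB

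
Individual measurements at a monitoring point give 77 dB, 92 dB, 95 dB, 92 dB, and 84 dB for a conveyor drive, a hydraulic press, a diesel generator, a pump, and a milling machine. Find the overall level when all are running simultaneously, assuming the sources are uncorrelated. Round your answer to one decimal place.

98.2 dB

For uncorrelated sources the intensities add, so convert each level to linear form, sum, and take 10·log₁₀ of the total.
Σ 10^(L/10) = 10^(77/10) + 10^(92/10) + 10^(95/10) + 10^(92/10) + 10^(84/10) = 6.633e+09.
L_total = 10·log₁₀(6.633e+09) = 98.22 dB.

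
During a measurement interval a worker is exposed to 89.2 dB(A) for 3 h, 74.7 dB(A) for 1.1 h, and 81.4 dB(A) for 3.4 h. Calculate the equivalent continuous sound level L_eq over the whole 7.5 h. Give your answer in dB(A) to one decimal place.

86.0 dB(A)

L_eq = 10·log₁₀[(1/T)·Σ tᵢ·10^(Lᵢ/10)] with T = 7.5 h.
Σ tᵢ·10^(Lᵢ/10) = 3·10^(89.2/10) + 1.1·10^(74.7/10) + 3.4·10^(81.4/10) = 2.997e+09.
L_eq = 10·log₁₀(2.997e+09/7.5) = 86.02 dB(A).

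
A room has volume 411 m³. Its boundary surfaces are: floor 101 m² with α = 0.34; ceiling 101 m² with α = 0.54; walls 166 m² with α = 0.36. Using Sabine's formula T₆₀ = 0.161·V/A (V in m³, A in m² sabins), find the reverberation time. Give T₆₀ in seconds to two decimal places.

Summing Sᵢαᵢ: 101·0.34 + 101·0.54 + 166·0.36 = 148.64 m².
T₆₀ = 0.161·V/A = 0.161·411/148.64 = 0.445 s.

0.45 s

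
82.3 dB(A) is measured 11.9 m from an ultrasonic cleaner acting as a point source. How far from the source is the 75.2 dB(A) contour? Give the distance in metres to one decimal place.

26.9 m

Point-source spreading drops the level by 20·log₁₀(r₂/r₁); inverting, r₂/r₁ = 10^(ΔL/20).
r₂ = 11.9·10^((82.3−75.2)/20) = 11.9·10^(7.1/20) = 26.95 m.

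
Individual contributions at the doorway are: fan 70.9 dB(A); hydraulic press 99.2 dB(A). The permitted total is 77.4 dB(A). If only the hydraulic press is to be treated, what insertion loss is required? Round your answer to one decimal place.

The untreated sources together contribute 10^(70.9/10) = 1.230e+07, i.e. 70.90 dB(A).
The limit corresponds to 10^(77.4/10) = 5.495e+07; subtracting the fixed part leaves 4.265e+07 for the hydraulic press, i.e. 76.30 dB(A).
Required insertion loss = 99.2 − 76.30 = 22.90 dB.

22.9 dB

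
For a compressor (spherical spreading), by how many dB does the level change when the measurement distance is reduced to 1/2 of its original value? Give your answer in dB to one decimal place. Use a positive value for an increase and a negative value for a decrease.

A point source loses 6 dB per doubling of distance; generally ΔL = −20·log₁₀(r₂/r₁).
ΔL = −20·log₁₀(0.5) = +6.02 dB.

+6.0 dB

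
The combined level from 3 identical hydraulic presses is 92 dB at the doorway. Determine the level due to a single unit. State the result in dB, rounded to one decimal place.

For N identical incoherent sources L_total = L₁ + 10·log₁₀ N, so L₁ = 92 − 10·log₁₀(3) = 92 − 4.771.

87.2 dB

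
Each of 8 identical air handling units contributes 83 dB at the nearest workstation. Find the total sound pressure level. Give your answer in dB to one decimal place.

92.0 dB

L_total = L₁ + 10·log₁₀ N for N identical incoherent sources.
L_total = 83 + 10·log₁₀(8) = 83 + 9.031 = 92.03 dB.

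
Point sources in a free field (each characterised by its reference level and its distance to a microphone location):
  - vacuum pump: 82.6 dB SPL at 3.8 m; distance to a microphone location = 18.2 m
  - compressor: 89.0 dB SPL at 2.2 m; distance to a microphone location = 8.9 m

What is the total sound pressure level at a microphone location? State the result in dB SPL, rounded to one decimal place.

First find each source's level at the receiver (point-source: −20·log₁₀(r/r_ref)), then combine on an intensity basis.
vacuum pump: 82.6 − 20·log₁₀(18.2/3.8) = 82.6 − 13.61 = 68.99 dB SPL.
compressor: 89.0 − 20·log₁₀(8.9/2.2) = 89.0 − 12.14 = 76.86 dB SPL.
Σ 10^(L/10) = 5.647e+07 → L_total = 10·log₁₀(5.647e+07) = 77.52 dB SPL.

77.5 dB SPL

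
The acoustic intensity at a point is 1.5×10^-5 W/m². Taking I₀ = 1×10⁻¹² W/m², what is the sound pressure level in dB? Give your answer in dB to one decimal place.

I/I₀ = 1.5×10^-5/10⁻¹² = 1.5×10^7, and L = 10·log₁₀(I/I₀).
L = 10·(0.1761 + 7) = 71.76 dB.

71.8 dB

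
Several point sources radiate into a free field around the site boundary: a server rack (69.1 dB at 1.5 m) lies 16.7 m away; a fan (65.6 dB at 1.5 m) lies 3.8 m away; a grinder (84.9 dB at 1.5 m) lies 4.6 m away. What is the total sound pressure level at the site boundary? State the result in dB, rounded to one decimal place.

First find each source's level at the receiver (point-source: −20·log₁₀(r/r_ref)), then combine on an intensity basis.
server rack: 69.1 − 20·log₁₀(16.7/1.5) = 69.1 − 20.93 = 48.17 dB.
fan: 65.6 − 20·log₁₀(3.8/1.5) = 65.6 − 8.07 = 57.53 dB.
grinder: 84.9 − 20·log₁₀(4.6/1.5) = 84.9 − 9.73 = 75.17 dB.
Σ 10^(L/10) = 3.349e+07 → L_total = 10·log₁₀(3.349e+07) = 75.25 dB.

75.2 dB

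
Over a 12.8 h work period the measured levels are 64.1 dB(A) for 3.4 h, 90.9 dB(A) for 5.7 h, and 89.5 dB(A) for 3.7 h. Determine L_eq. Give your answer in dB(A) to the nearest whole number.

89 dB(A)

Weight each interval's intensity by its duration and average over T = 12.8 h:
Σ tᵢ·10^(Lᵢ/10) = 3.4·10^(64.1/10) + 5.7·10^(90.9/10) + 3.7·10^(89.5/10) = 1.032e+10.
L_eq = 10·log₁₀(1.032e+10/12.8) = 89.06 dB(A).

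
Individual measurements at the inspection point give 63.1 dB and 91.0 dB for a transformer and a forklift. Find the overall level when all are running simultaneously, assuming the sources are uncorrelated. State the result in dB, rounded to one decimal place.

For uncorrelated sources the intensities add, so convert each level to linear form, sum, and take 10·log₁₀ of the total.
Σ 10^(L/10) = 10^(63.1/10) + 10^(91.0/10) = 1.261e+09.
L_total = 10·log₁₀(1.261e+09) = 91.01 dB.

91.0 dB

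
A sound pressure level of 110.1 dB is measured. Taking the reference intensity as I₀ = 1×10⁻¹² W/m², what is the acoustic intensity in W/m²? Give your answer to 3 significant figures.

0.102 W/m²

I = I₀·10^(L/10) = 10⁻¹² × 10^(110.1/10) = 10^(-0.990).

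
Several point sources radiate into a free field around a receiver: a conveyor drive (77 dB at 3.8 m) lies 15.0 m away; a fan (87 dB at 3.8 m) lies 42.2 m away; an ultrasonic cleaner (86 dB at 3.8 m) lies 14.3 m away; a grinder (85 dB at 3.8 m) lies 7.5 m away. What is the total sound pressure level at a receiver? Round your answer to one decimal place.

80.7 dB

Propagate each source to the receiver with L = L_ref − 20·log₁₀(r/r_ref), then add intensities.
conveyor drive: 77 − 20·log₁₀(15.0/3.8) = 77 − 11.93 = 65.07 dB.
fan: 87 − 20·log₁₀(42.2/3.8) = 87 − 20.91 = 66.09 dB.
ultrasonic cleaner: 86 − 20·log₁₀(14.3/3.8) = 86 − 11.51 = 74.49 dB.
grinder: 85 − 20·log₁₀(7.5/3.8) = 85 − 5.91 = 79.09 dB.
Σ 10^(L/10) = 1.166e+08 → L_total = 10·log₁₀(1.166e+08) = 80.67 dB.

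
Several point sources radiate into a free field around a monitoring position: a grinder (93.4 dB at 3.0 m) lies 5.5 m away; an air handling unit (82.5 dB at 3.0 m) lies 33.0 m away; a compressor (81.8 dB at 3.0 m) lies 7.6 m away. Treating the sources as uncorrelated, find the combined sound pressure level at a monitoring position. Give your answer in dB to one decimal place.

88.3 dB

Propagate each source to the receiver with L = L_ref − 20·log₁₀(r/r_ref), then add intensities.
grinder: 93.4 − 20·log₁₀(5.5/3.0) = 93.4 − 5.26 = 88.14 dB.
air handling unit: 82.5 − 20·log₁₀(33.0/3.0) = 82.5 − 20.83 = 61.67 dB.
compressor: 81.8 − 20·log₁₀(7.6/3.0) = 81.8 − 8.07 = 73.73 dB.
Σ 10^(L/10) = 6.760e+08 → L_total = 10·log₁₀(6.760e+08) = 88.30 dB.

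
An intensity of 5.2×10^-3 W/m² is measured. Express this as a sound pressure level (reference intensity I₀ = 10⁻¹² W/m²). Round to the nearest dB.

I/I₀ = 5.2×10^-3/10⁻¹² = 5.2×10^9, and L = 10·log₁₀(I/I₀).
L = 10·(0.7160 + 9) = 97.16 dB.

97 dB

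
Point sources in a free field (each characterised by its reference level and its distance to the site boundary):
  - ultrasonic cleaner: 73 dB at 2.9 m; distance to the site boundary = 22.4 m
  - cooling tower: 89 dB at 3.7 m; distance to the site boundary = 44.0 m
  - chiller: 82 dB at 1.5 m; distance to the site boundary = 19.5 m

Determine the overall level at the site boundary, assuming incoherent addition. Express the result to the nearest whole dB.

First find each source's level at the receiver (point-source: −20·log₁₀(r/r_ref)), then combine on an intensity basis.
ultrasonic cleaner: 73 − 20·log₁₀(22.4/2.9) = 73 − 17.76 = 55.24 dB.
cooling tower: 89 − 20·log₁₀(44.0/3.7) = 89 − 21.51 = 67.49 dB.
chiller: 82 − 20·log₁₀(19.5/1.5) = 82 − 22.28 = 59.72 dB.
Σ 10^(L/10) = 6.889e+06 → L_total = 10·log₁₀(6.889e+06) = 68.38 dB.

68 dB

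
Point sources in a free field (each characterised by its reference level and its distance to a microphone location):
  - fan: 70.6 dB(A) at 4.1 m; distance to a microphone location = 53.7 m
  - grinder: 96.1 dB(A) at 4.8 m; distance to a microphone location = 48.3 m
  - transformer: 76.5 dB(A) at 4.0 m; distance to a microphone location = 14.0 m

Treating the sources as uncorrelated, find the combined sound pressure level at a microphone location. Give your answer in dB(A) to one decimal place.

Propagate each source to the receiver with L = L_ref − 20·log₁₀(r/r_ref), then add intensities.
fan: 70.6 − 20·log₁₀(53.7/4.1) = 70.6 − 22.34 = 48.26 dB(A).
grinder: 96.1 − 20·log₁₀(48.3/4.8) = 96.1 − 20.05 = 76.05 dB(A).
transformer: 76.5 − 20·log₁₀(14.0/4.0) = 76.5 − 10.88 = 65.62 dB(A).
Σ 10^(L/10) = 4.395e+07 → L_total = 10·log₁₀(4.395e+07) = 76.43 dB(A).

76.4 dB(A)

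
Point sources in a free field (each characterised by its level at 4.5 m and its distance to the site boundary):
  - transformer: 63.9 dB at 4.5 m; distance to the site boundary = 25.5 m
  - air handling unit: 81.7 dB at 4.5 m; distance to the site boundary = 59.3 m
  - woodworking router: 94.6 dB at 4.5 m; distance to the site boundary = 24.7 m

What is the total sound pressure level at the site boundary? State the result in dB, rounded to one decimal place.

First find each source's level at the receiver (point-source: −20·log₁₀(r/r_ref)), then combine on an intensity basis.
transformer: 63.9 − 20·log₁₀(25.5/4.5) = 63.9 − 15.07 = 48.83 dB.
air handling unit: 81.7 − 20·log₁₀(59.3/4.5) = 81.7 − 22.40 = 59.30 dB.
woodworking router: 94.6 − 20·log₁₀(24.7/4.5) = 94.6 − 14.79 = 79.81 dB.
Σ 10^(L/10) = 9.665e+07 → L_total = 10·log₁₀(9.665e+07) = 79.85 dB.

79.9 dB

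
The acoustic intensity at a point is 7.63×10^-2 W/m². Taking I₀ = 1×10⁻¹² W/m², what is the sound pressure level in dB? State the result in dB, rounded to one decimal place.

108.8 dB

Dividing by I₀ shifts the exponent by 12: I/I₀ = 7.63×10^10.
L = 10·(0.8825 + 10) = 108.83 dB.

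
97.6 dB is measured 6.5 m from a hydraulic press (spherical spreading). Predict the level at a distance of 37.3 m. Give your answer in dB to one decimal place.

82.4 dB

For a point source, L₂ = L₁ − 20·log₁₀(r₂/r₁).
L₂ = 97.6 − 20·log₁₀(37.3/6.5) = 97.6 − 15.176 = 82.42 dB.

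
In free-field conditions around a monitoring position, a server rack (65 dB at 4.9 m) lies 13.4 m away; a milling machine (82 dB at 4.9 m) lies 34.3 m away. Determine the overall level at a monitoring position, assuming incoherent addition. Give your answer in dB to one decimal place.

65.6 dB

First find each source's level at the receiver (point-source: −20·log₁₀(r/r_ref)), then combine on an intensity basis.
server rack: 65 − 20·log₁₀(13.4/4.9) = 65 − 8.74 = 56.26 dB.
milling machine: 82 − 20·log₁₀(34.3/4.9) = 82 − 16.90 = 65.10 dB.
Σ 10^(L/10) = 3.657e+06 → L_total = 10·log₁₀(3.657e+06) = 65.63 dB.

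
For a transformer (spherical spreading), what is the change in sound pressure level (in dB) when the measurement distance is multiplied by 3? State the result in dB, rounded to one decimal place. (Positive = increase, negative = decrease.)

-9.5 dB

A point source loses 6 dB per doubling of distance; generally ΔL = −20·log₁₀(r₂/r₁).
ΔL = −20·log₁₀(3) = -9.54 dB.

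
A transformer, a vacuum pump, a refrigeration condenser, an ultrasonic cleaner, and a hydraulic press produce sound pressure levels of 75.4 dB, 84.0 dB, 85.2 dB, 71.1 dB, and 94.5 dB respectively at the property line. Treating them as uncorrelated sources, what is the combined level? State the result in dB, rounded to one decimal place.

Incoherent sources combine by intensity addition: L_total = 10·log₁₀(Σ 10^(L_i/10)).
Σ 10^(L/10) = 10^(75.4/10) + 10^(84.0/10) + 10^(85.2/10) + 10^(71.1/10) + 10^(94.5/10) = 3.448e+09.
L_total = 10·log₁₀(3.448e+09) = 95.38 dB.

95.4 dB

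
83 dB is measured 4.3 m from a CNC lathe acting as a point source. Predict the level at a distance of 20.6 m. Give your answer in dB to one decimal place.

Point-source attenuation: ΔL = 20·log₁₀(r₂/r₁) = 20·log₁₀(20.6/4.3) = 13.608 dB.
L₂ = 83 − 20·log₁₀(20.6/4.3) = 83 − 13.608 = 69.39 dB.

69.4 dB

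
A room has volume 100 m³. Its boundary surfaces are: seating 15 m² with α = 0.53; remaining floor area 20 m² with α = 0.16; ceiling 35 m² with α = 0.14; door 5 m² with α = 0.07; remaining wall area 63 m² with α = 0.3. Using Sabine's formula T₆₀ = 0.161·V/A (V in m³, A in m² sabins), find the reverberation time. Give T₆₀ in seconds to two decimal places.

0.46 s

A = Σ Sᵢαᵢ = 15·0.53 + 20·0.16 + 35·0.14 + 5·0.07 + 63·0.3 = 35.30 m².
T₆₀ = 0.161 × 100 / 35.30 = 0.456 s.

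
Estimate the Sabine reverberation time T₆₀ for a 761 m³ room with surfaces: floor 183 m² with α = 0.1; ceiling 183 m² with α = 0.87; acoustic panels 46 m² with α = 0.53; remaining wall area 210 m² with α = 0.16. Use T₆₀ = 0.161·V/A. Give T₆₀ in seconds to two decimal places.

0.52 s

A = Σ Sᵢαᵢ = 183·0.1 + 183·0.87 + 46·0.53 + 210·0.16 = 235.49 m².
T₆₀ = 0.161 × 761 / 235.49 = 0.520 s.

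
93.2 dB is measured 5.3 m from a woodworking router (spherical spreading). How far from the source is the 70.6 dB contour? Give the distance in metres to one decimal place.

For a point source L₁ − L₂ = 20·log₁₀(r₂/r₁), so r₂ = r₁·10^((L₁−L₂)/20).
r₂ = 5.3·10^((93.2−70.6)/20) = 5.3·10^(22.6/20) = 71.50 m.

71.5 m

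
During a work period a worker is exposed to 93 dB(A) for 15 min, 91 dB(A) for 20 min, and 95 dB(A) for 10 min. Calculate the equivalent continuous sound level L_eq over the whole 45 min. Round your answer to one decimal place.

92.8 dB(A)

The energy average is taken in the linear domain: L_eq = 10·log₁₀[(Σ tᵢ·10^(Lᵢ/10))/T], T = 45 min.
Σ tᵢ·10^(Lᵢ/10) = 15·10^(93/10) + 20·10^(91/10) + 10·10^(95/10) = 8.673e+10.
L_eq = 10·log₁₀(8.673e+10/45) = 92.85 dB(A).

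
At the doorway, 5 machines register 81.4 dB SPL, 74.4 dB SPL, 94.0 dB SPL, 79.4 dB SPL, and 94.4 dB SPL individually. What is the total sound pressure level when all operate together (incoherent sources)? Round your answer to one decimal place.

97.4 dB SPL

Incoherent sources combine by intensity addition: L_total = 10·log₁₀(Σ 10^(L_i/10)).
Σ 10^(L/10) = 10^(81.4/10) + 10^(74.4/10) + 10^(94.0/10) + 10^(79.4/10) + 10^(94.4/10) = 5.519e+09.
L_total = 10·log₁₀(5.519e+09) = 97.42 dB SPL.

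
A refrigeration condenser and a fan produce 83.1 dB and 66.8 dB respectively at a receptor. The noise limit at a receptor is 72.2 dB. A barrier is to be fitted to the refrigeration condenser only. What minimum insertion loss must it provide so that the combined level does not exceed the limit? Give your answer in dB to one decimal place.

12.4 dB

Fixed contribution from the other source: Σ 10^(L/10) = 10^(66.8/10) = 4.786e+06 (66.80 dB).
To meet 72.2 dB overall, the treated refrigeration condenser may contribute at most 10^(72.2/10) − 4.786e+06 = 1.181e+07, i.e. 70.72 dB.
So the refrigeration condenser must be reduced from 83.1 to 70.72 dB: IL = 12.38 dB.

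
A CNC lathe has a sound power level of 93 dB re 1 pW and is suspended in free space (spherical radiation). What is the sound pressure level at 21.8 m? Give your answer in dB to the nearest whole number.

Free-field spherical radiation: L_p = L_w − 10·log₁₀(4π·r²), r = 21.8 m.
4π·r² = 5972 m², 10·log₁₀ of that is 37.761 dB.
L_p = 93 − 37.761 = 55.24 dB.

55 dB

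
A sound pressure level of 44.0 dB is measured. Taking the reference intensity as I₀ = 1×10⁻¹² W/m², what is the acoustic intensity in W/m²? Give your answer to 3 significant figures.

2.51e-08 W/m²

L = 10·log₁₀(I/I₀) ⇒ I = I₀·10^(L/10) = 10⁻¹² × 10^4.40.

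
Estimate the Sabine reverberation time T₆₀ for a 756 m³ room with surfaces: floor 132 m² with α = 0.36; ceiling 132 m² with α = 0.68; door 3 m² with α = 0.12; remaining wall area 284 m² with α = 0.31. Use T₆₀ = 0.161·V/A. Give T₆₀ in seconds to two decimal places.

0.54 s

Summing Sᵢαᵢ: 132·0.36 + 132·0.68 + 3·0.12 + 284·0.31 = 225.68 m².
T₆₀ = 0.161 × 756 / 225.68 = 0.539 s.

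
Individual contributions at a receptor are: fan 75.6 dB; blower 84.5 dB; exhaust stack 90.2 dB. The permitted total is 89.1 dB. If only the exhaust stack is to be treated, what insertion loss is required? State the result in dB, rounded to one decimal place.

Everything except the exhaust stack sums to 10^(75.6/10) + 10^(84.5/10) = 3.181e+08 in linear terms, 85.03 dB.
The limit corresponds to 10^(89.1/10) = 8.128e+08; subtracting the fixed part leaves 4.947e+08 for the exhaust stack, i.e. 86.94 dB.
So the exhaust stack must be reduced from 90.2 to 86.94 dB: IL = 3.26 dB.

3.3 dB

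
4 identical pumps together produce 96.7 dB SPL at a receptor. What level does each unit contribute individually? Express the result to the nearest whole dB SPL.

Dividing the total intensity by 4 lowers the level by 10·log₁₀ 4 = 6.021 dB: L₁ = 96.7 − 6.021.

91 dB SPL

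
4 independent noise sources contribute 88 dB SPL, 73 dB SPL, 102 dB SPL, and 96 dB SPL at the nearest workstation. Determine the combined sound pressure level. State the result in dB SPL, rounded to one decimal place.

Incoherent sources combine by intensity addition: L_total = 10·log₁₀(Σ 10^(L_i/10)).
Σ 10^(L/10) = 10^(88/10) + 10^(73/10) + 10^(102/10) + 10^(96/10) = 2.048e+10.
L_total = 10·log₁₀(2.048e+10) = 103.11 dB SPL.

103.1 dB SPL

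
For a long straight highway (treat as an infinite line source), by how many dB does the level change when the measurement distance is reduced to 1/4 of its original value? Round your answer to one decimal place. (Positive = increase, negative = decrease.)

+6.0 dB

Line-source spreading: ΔL = −10·log₁₀(r₂/r₁).
ΔL = −10·log₁₀(0.25) = +6.02 dB.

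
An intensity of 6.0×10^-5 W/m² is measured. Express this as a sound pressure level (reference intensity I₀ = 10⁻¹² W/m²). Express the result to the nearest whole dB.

Dividing by I₀ shifts the exponent by 12: I/I₀ = 6.0×10^7.
L = 10·(0.7782 + 7) = 77.78 dB.

78 dB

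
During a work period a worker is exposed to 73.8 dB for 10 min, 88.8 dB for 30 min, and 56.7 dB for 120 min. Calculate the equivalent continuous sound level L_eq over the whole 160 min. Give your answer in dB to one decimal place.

81.6 dB

The energy average is taken in the linear domain: L_eq = 10·log₁₀[(Σ tᵢ·10^(Lᵢ/10))/T], T = 160 min.
Σ tᵢ·10^(Lᵢ/10) = 10·10^(73.8/10) + 30·10^(88.8/10) + 120·10^(56.7/10) = 2.305e+10.
L_eq = 10·log₁₀(2.305e+10/160) = 81.59 dB.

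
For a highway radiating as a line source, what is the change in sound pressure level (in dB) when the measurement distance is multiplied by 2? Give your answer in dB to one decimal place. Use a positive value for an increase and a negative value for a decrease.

-3.0 dB

A line source loses 3 dB per doubling of distance; generally ΔL = −10·log₁₀(r₂/r₁).
ΔL = −10·log₁₀(2) = -3.01 dB.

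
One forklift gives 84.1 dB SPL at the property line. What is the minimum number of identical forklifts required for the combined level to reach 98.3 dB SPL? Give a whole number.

27

Need L₁ + 10·log₁₀ N ≥ 98.3, i.e. log₁₀ N ≥ 1.42.
N ≥ 10^(14.2/10) = 26.303, so N = 27.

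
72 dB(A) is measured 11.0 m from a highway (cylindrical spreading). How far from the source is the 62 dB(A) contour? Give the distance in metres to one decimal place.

For a line source L₁ − L₂ = 10·log₁₀(r₂/r₁), so r₂ = r₁·10^((L₁−L₂)/10).
r₂ = 11.0·10^((72−62)/10) = 11.0·10^(10.0/10) = 110.00 m.

110.0 m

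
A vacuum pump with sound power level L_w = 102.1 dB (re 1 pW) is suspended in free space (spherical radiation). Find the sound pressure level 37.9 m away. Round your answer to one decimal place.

59.5 dB

The power spreads over a sphere of area 4π·r², so L_p = L_w − 10·log₁₀(4π·r²).
4π·r² = 1.805e+04 m², 10·log₁₀ of that is 42.565 dB.
L_p = 102.1 − 42.565 = 59.54 dB.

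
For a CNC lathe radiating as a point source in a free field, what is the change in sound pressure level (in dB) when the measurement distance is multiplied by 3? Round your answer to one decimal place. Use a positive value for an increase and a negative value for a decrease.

A point source loses 6 dB per doubling of distance; generally ΔL = −20·log₁₀(r₂/r₁).
ΔL = −20·log₁₀(3) = -9.54 dB.

-9.5 dB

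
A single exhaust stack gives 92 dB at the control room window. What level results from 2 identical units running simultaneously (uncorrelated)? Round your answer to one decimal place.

With 2 equal, uncorrelated contributions the intensity is 2× that of one unit, giving a rise of 10·log₁₀ 2.
L_total = 92 + 10·log₁₀(2) = 92 + 3.010 = 95.01 dB.

95.0 dB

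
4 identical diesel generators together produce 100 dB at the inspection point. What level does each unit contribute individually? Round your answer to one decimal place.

94.0 dB

Dividing the total intensity by 4 lowers the level by 10·log₁₀ 4 = 6.021 dB: L₁ = 100 − 6.021.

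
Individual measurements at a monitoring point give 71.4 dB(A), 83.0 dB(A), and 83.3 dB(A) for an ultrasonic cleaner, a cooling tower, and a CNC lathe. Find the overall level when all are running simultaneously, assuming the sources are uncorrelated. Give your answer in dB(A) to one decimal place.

For uncorrelated sources the intensities add, so convert each level to linear form, sum, and take 10·log₁₀ of the total.
Σ 10^(L/10) = 10^(71.4/10) + 10^(83.0/10) + 10^(83.3/10) = 4.271e+08.
L_total = 10·log₁₀(4.271e+08) = 86.31 dB(A).

86.3 dB(A)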